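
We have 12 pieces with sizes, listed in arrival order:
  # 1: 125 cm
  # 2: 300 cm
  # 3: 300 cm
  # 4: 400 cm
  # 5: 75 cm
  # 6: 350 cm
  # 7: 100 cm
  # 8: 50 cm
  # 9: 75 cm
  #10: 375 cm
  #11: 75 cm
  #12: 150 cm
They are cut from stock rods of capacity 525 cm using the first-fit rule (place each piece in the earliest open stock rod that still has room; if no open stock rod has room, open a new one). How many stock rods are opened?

5

  125 → stock rod 1 (new)  [load 125/525]
  300 → stock rod 1  [load 425/525]
  300 → stock rod 2 (new)  [load 300/525]
  400 → stock rod 3 (new)  [load 400/525]
  75 → stock rod 1  [load 500/525]
  350 → stock rod 4 (new)  [load 350/525]
  100 → stock rod 2  [load 400/525]
  50 → stock rod 2  [load 450/525]
  75 → stock rod 2  [load 525/525]
  375 → stock rod 5 (new)  [load 375/525]
  75 → stock rod 3  [load 475/525]
  150 → stock rod 4  [load 500/525]
5 stock rods opened.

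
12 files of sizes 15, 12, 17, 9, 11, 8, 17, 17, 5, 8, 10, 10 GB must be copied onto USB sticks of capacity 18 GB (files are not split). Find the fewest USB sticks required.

Total = 17 + 17 + 17 + 15 + 12 + 11 + 10 + 10 + 9 + 8 + 8 + 5 = 139 GB.
Lower bound: ⌈139/18⌉ = 8 USB sticks.
A packing using 9 USB sticks:
  USB stick 1: 17 = 17
  USB stick 2: 17 = 17
  USB stick 3: 17 = 17
  USB stick 4: 15 = 15
  USB stick 5: 12 + 5 = 17
  USB stick 6: 11 = 11
  USB stick 7: 10 + 8 = 18
  USB stick 8: 10 + 8 = 18
  USB stick 9: 9 = 9
No arrangement into 8 USB sticks stays within capacity, so 9 is optimal.

9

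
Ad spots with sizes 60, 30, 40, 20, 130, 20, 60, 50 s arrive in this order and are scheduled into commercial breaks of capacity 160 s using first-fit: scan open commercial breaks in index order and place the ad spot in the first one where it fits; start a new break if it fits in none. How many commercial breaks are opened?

  60 → break 1 (new)  [load 60/160]
  30 → break 1  [load 90/160]
  40 → break 1  [load 130/160]
  20 → break 1  [load 150/160]
  130 → break 2 (new)  [load 130/160]
  20 → break 2  [load 150/160]
  60 → break 3 (new)  [load 60/160]
  50 → break 3  [load 110/160]
3 commercial breaks opened.

3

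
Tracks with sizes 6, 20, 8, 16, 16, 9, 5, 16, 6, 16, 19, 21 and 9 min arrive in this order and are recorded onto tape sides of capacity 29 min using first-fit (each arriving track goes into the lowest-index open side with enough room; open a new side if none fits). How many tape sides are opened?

7

  6 → side 1 (new)  [load 6/29]
  20 → side 1  [load 26/29]
  8 → side 2 (new)  [load 8/29]
  16 → side 2  [load 24/29]
  16 → side 3 (new)  [load 16/29]
  9 → side 3  [load 25/29]
  5 → side 2  [load 29/29]
  16 → side 4 (new)  [load 16/29]
  6 → side 4  [load 22/29]
  16 → side 5 (new)  [load 16/29]
  19 → side 6 (new)  [load 19/29]
  21 → side 7 (new)  [load 21/29]
  9 → side 5  [load 25/29]
7 tape sides opened.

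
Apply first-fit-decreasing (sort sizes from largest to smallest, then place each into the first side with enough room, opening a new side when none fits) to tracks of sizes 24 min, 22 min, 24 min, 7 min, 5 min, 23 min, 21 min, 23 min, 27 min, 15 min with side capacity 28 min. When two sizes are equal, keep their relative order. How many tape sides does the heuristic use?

8

Sorted descending: 27, 24, 24, 23, 23, 22, 21, 15, 7, 5.
  27 → side 1 (new)  [load 27/28]
  24 → side 2 (new)  [load 24/28]
  24 → side 3 (new)  [load 24/28]
  23 → side 4 (new)  [load 23/28]
  23 → side 5 (new)  [load 23/28]
  22 → side 6 (new)  [load 22/28]
  21 → side 7 (new)  [load 21/28]
  15 → side 8 (new)  [load 15/28]
  7 → side 7  [load 28/28]
  5 → side 4  [load 28/28]
8 tape sides opened.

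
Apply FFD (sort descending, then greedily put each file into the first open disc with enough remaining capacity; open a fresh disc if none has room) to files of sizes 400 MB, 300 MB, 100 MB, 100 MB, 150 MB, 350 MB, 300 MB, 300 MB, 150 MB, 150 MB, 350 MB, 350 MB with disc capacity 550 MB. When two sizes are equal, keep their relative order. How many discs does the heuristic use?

7

Sorted descending: 400, 350, 350, 350, 300, 300, 300, 150, 150, 150, 100, 100.
  400 → disc 1 (new)  [load 400/550]
  350 → disc 2 (new)  [load 350/550]
  350 → disc 3 (new)  [load 350/550]
  350 → disc 4 (new)  [load 350/550]
  300 → disc 5 (new)  [load 300/550]
  300 → disc 6 (new)  [load 300/550]
  300 → disc 7 (new)  [load 300/550]
  150 → disc 1  [load 550/550]
  150 → disc 2  [load 500/550]
  150 → disc 3  [load 500/550]
  100 → disc 4  [load 450/550]
  100 → disc 4  [load 550/550]
7 discs opened.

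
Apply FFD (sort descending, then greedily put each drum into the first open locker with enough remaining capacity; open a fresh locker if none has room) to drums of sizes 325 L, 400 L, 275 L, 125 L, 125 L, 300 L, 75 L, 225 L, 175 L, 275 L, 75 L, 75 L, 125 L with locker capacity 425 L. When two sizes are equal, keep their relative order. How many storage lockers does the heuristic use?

Sorted descending: 400, 325, 300, 275, 275, 225, 175, 125, 125, 125, 75, 75, 75.
  400 → locker 1 (new)  [load 400/425]
  325 → locker 2 (new)  [load 325/425]
  300 → locker 3 (new)  [load 300/425]
  275 → locker 4 (new)  [load 275/425]
  275 → locker 5 (new)  [load 275/425]
  225 → locker 6 (new)  [load 225/425]
  175 → locker 6  [load 400/425]
  125 → locker 3  [load 425/425]
  125 → locker 4  [load 400/425]
  125 → locker 5  [load 400/425]
  75 → locker 2  [load 400/425]
  75 → locker 7 (new)  [load 75/425]
  75 → locker 7  [load 150/425]
7 storage lockers opened.

7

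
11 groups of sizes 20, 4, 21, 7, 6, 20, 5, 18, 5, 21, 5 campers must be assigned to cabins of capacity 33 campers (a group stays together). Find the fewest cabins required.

5

Total = 21 + 21 + 20 + 20 + 18 + 7 + 6 + 5 + 5 + 5 + 4 = 132 campers.
Lower bound: ⌈132/33⌉ = 4 cabins.
Also, 5 groups each exceed 33/2 campers, and no two of those can share a cabin, so at least 5 cabins are needed.
A packing using 5 cabins:
  cabin 1: 21 + 7 + 5 = 33
  cabin 2: 21 + 6 + 5 = 32
  cabin 3: 20 + 5 + 4 = 29
  cabin 4: 20 = 20
  cabin 5: 18 = 18
This matches the lower bound, so 5 is optimal.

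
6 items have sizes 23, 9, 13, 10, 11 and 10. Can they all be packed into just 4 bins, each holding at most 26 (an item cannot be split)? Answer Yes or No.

Yes

A valid assignment using 4 bins:
  bin 1: 23 = 23
  bin 2: 13 + 11 = 24
  bin 3: 10 + 10 = 20
  bin 4: 9 = 9
Every load is within 26, so 4 bins suffice.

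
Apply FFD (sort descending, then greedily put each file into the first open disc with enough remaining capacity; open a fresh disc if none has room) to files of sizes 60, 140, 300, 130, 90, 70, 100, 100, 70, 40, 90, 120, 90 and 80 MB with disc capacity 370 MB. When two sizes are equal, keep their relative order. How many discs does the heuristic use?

Sorted descending: 300, 140, 130, 120, 100, 100, 90, 90, 90, 80, 70, 70, 60, 40.
  300 → disc 1 (new)  [load 300/370]
  140 → disc 2 (new)  [load 140/370]
  130 → disc 2  [load 270/370]
  120 → disc 3 (new)  [load 120/370]
  100 → disc 2  [load 370/370]
  100 → disc 3  [load 220/370]
  90 → disc 3  [load 310/370]
  90 → disc 4 (new)  [load 90/370]
  90 → disc 4  [load 180/370]
  80 → disc 4  [load 260/370]
  70 → disc 1  [load 370/370]
  70 → disc 4  [load 330/370]
  60 → disc 3  [load 370/370]
  40 → disc 4  [load 370/370]
4 discs opened.

4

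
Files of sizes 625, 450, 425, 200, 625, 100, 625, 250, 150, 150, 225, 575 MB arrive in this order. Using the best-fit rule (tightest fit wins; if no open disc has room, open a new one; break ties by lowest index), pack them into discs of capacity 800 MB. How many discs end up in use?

  625 → disc 1 (new)  [load 625/800]
  450 → disc 2 (new)  [load 450/800]
  425 → disc 3 (new)  [load 425/800]
  200 → disc 2  [load 650/800]
  625 → disc 4 (new)  [load 625/800]
  100 → disc 2  [load 750/800]
  625 → disc 5 (new)  [load 625/800]
  250 → disc 3  [load 675/800]
  150 → disc 1  [load 775/800]
  150 → disc 4  [load 775/800]
  225 → disc 6 (new)  [load 225/800]
  575 → disc 6  [load 800/800]
6 discs opened.

6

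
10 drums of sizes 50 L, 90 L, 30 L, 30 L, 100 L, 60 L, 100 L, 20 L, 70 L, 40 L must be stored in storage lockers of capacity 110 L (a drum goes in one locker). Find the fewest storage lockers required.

Total = 100 + 100 + 90 + 70 + 60 + 50 + 40 + 30 + 30 + 20 = 590 L.
Lower bound: ⌈590/110⌉ = 6 storage lockers.
A packing using 6 storage lockers:
  locker 1: 100 = 100
  locker 2: 100 = 100
  locker 3: 90 + 20 = 110
  locker 4: 70 + 40 = 110
  locker 5: 60 + 50 = 110
  locker 6: 30 + 30 = 60
This matches the lower bound, so 6 is optimal.

6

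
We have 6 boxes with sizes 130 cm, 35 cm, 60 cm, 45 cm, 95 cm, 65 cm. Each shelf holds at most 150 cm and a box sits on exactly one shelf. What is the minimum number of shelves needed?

4

Total = 130 + 95 + 65 + 60 + 45 + 35 = 430 cm.
Lower bound: ⌈430/150⌉ = 3 shelves.
A packing using 4 shelves:
  shelf 1: 130 = 130
  shelf 2: 95 + 45 = 140
  shelf 3: 65 + 60 = 125
  shelf 4: 35 = 35
No arrangement into 3 shelves stays within capacity, so 4 is optimal.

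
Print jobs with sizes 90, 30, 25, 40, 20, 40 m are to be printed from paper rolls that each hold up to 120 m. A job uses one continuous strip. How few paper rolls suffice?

Total = 90 + 40 + 40 + 30 + 25 + 20 = 245 m.
Lower bound: ⌈245/120⌉ = 3 paper rolls.
A packing using 3 paper rolls:
  roll 1: 90 + 30 = 120
  roll 2: 40 + 40 + 25 = 105
  roll 3: 20 = 20
This matches the lower bound, so 3 is optimal.

3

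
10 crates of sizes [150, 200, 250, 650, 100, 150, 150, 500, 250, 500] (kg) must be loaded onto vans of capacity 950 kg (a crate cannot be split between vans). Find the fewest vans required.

Total = 650 + 500 + 500 + 250 + 250 + 200 + 150 + 150 + 150 + 100 = 2900 kg.
Lower bound: ⌈2900/950⌉ = 4 vans.
A packing using 4 vans:
  van 1: 650 + 250 = 900
  van 2: 500 + 250 + 200 = 950
  van 3: 500 + 150 + 150 + 150 = 950
  van 4: 100 = 100
This matches the lower bound, so 4 is optimal.

4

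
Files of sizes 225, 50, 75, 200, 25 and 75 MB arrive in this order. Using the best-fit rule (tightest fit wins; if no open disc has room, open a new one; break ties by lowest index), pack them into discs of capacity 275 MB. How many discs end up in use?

  225 → disc 1 (new)  [load 225/275]
  50 → disc 1  [load 275/275]
  75 → disc 2 (new)  [load 75/275]
  200 → disc 2  [load 275/275]
  25 → disc 3 (new)  [load 25/275]
  75 → disc 3  [load 100/275]
3 discs opened.

3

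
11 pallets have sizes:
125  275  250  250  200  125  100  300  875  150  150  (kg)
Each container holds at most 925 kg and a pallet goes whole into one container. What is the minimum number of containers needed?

4

Total = 875 + 300 + 275 + 250 + 250 + 200 + 150 + 150 + 125 + 125 + 100 = 2800 kg.
Lower bound: ⌈2800/925⌉ = 4 containers.
A packing using 4 containers:
  container 1: 875 = 875
  container 2: 300 + 275 + 250 + 100 = 925
  container 3: 250 + 200 + 150 + 150 + 125 = 875
  container 4: 125 = 125
This matches the lower bound, so 4 is optimal.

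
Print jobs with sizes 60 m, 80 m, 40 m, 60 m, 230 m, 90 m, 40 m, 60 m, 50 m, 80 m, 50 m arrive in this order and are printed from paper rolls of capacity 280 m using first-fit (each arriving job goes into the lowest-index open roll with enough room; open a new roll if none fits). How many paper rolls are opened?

3

  60 → roll 1 (new)  [load 60/280]
  80 → roll 1  [load 140/280]
  40 → roll 1  [load 180/280]
  60 → roll 1  [load 240/280]
  230 → roll 2 (new)  [load 230/280]
  90 → roll 3 (new)  [load 90/280]
  40 → roll 1  [load 280/280]
  60 → roll 3  [load 150/280]
  50 → roll 2  [load 280/280]
  80 → roll 3  [load 230/280]
  50 → roll 3  [load 280/280]
3 paper rolls opened.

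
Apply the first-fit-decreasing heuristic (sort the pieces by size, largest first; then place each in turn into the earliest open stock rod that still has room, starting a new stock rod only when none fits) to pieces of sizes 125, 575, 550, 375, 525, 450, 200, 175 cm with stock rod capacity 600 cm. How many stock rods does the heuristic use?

Sorted descending: 575, 550, 525, 450, 375, 200, 175, 125.
  575 → stock rod 1 (new)  [load 575/600]
  550 → stock rod 2 (new)  [load 550/600]
  525 → stock rod 3 (new)  [load 525/600]
  450 → stock rod 4 (new)  [load 450/600]
  375 → stock rod 5 (new)  [load 375/600]
  200 → stock rod 5  [load 575/600]
  175 → stock rod 6 (new)  [load 175/600]
  125 → stock rod 4  [load 575/600]
6 stock rods opened.

6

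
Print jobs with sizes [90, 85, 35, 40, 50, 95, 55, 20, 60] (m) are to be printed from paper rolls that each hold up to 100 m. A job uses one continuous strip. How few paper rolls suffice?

6

Total = 95 + 90 + 85 + 60 + 55 + 50 + 40 + 35 + 20 = 530 m.
Lower bound: ⌈530/100⌉ = 6 paper rolls.
A packing using 6 paper rolls:
  roll 1: 95 = 95
  roll 2: 90 = 90
  roll 3: 85 = 85
  roll 4: 60 + 40 = 100
  roll 5: 55 + 35 = 90
  roll 6: 50 + 20 = 70
This matches the lower bound, so 6 is optimal.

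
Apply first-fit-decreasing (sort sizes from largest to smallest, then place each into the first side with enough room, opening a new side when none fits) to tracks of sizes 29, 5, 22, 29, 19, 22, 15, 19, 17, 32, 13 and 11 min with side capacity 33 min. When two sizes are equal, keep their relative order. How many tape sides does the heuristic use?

Sorted descending: 32, 29, 29, 22, 22, 19, 19, 17, 15, 13, 11, 5.
  32 → side 1 (new)  [load 32/33]
  29 → side 2 (new)  [load 29/33]
  29 → side 3 (new)  [load 29/33]
  22 → side 4 (new)  [load 22/33]
  22 → side 5 (new)  [load 22/33]
  19 → side 6 (new)  [load 19/33]
  19 → side 7 (new)  [load 19/33]
  17 → side 8 (new)  [load 17/33]
  15 → side 8  [load 32/33]
  13 → side 6  [load 32/33]
  11 → side 4  [load 33/33]
  5 → side 5  [load 27/33]
8 tape sides opened.

8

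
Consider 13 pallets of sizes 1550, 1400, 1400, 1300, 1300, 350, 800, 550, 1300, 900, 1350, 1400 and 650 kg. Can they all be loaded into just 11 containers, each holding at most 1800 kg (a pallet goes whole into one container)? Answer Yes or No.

A valid assignment using 10 containers:
  container 1: 1550 = 1550
  container 2: 1400 + 350 = 1750
  container 3: 1400 = 1400
  container 4: 1400 = 1400
  container 5: 1350 = 1350
  container 6: 1300 = 1300
  container 7: 1300 = 1300
  container 8: 1300 = 1300
  container 9: 900 + 800 = 1700
  container 10: 650 + 550 = 1200
That uses only 10 ≤ 11, so 11 containers are enough.

Yes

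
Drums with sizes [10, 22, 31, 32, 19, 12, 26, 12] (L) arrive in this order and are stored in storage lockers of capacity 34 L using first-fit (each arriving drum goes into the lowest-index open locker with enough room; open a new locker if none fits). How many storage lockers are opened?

6

  10 → locker 1 (new)  [load 10/34]
  22 → locker 1  [load 32/34]
  31 → locker 2 (new)  [load 31/34]
  32 → locker 3 (new)  [load 32/34]
  19 → locker 4 (new)  [load 19/34]
  12 → locker 4  [load 31/34]
  26 → locker 5 (new)  [load 26/34]
  12 → locker 6 (new)  [load 12/34]
6 storage lockers opened.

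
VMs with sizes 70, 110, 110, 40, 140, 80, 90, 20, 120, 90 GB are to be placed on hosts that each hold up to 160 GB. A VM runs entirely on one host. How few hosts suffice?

7

Total = 140 + 120 + 110 + 110 + 90 + 90 + 80 + 70 + 40 + 20 = 870 GB.
Lower bound: ⌈870/160⌉ = 6 hosts.
A packing using 7 hosts:
  host 1: 140 + 20 = 160
  host 2: 120 + 40 = 160
  host 3: 110 = 110
  host 4: 110 = 110
  host 5: 90 + 70 = 160
  host 6: 90 = 90
  host 7: 80 = 80
No arrangement into 6 hosts stays within capacity, so 7 is optimal.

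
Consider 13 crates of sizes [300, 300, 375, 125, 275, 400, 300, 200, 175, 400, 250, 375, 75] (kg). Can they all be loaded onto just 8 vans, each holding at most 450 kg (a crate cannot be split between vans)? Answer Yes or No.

Total = 3550 kg; ⌈3550/450⌉ = 8.
9 crates each exceed half the capacity and cannot share a van, forcing at least 9 vans.
At least 9 vans are required, but only 8 are allowed.

No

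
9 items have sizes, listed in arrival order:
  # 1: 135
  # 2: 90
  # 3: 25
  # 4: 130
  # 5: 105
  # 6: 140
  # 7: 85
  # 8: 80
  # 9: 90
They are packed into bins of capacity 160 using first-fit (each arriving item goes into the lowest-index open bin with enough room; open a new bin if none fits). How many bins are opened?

  135 → bin 1 (new)  [load 135/160]
  90 → bin 2 (new)  [load 90/160]
  25 → bin 1  [load 160/160]
  130 → bin 3 (new)  [load 130/160]
  105 → bin 4 (new)  [load 105/160]
  140 → bin 5 (new)  [load 140/160]
  85 → bin 6 (new)  [load 85/160]
  80 → bin 7 (new)  [load 80/160]
  90 → bin 8 (new)  [load 90/160]
8 bins opened.

8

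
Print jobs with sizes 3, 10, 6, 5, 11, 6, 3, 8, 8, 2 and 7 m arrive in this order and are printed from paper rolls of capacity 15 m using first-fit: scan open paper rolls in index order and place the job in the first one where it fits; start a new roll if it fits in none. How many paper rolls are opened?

5

  3 → roll 1 (new)  [load 3/15]
  10 → roll 1  [load 13/15]
  6 → roll 2 (new)  [load 6/15]
  5 → roll 2  [load 11/15]
  11 → roll 3 (new)  [load 11/15]
  6 → roll 4 (new)  [load 6/15]
  3 → roll 2  [load 14/15]
  8 → roll 4  [load 14/15]
  8 → roll 5 (new)  [load 8/15]
  2 → roll 1  [load 15/15]
  7 → roll 5  [load 15/15]
5 paper rolls opened.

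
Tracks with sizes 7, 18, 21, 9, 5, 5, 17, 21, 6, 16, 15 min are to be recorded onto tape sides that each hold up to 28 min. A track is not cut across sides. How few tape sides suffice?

Total = 21 + 21 + 18 + 17 + 16 + 15 + 9 + 7 + 6 + 5 + 5 = 140 min.
Lower bound: ⌈140/28⌉ = 5 tape sides.
Also, 6 tracks each exceed 14 min, and no two of those can share a side, so at least 6 tape sides are needed.
A packing using 6 tape sides:
  side 1: 21 + 7 = 28
  side 2: 21 + 6 = 27
  side 3: 18 + 9 = 27
  side 4: 17 + 5 + 5 = 27
  side 5: 16 = 16
  side 6: 15 = 15
This matches the lower bound, so 6 is optimal.

6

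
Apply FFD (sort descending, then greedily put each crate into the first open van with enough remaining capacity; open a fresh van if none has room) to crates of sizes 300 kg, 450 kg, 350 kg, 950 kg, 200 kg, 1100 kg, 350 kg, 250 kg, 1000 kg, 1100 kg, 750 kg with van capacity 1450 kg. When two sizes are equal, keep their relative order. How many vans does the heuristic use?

Sorted descending: 1100, 1100, 1000, 950, 750, 450, 350, 350, 300, 250, 200.
  1100 → van 1 (new)  [load 1100/1450]
  1100 → van 2 (new)  [load 1100/1450]
  1000 → van 3 (new)  [load 1000/1450]
  950 → van 4 (new)  [load 950/1450]
  750 → van 5 (new)  [load 750/1450]
  450 → van 3  [load 1450/1450]
  350 → van 1  [load 1450/1450]
  350 → van 2  [load 1450/1450]
  300 → van 4  [load 1250/1450]
  250 → van 5  [load 1000/1450]
  200 → van 4  [load 1450/1450]
5 vans opened.

5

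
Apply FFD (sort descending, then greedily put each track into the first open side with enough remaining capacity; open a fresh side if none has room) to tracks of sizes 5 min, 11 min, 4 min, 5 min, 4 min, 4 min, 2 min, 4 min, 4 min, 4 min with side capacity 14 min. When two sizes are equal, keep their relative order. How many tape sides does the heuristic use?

4

Sorted descending: 11, 5, 5, 4, 4, 4, 4, 4, 4, 2.
  11 → side 1 (new)  [load 11/14]
  5 → side 2 (new)  [load 5/14]
  5 → side 2  [load 10/14]
  4 → side 2  [load 14/14]
  4 → side 3 (new)  [load 4/14]
  4 → side 3  [load 8/14]
  4 → side 3  [load 12/14]
  4 → side 4 (new)  [load 4/14]
  4 → side 4  [load 8/14]
  2 → side 1  [load 13/14]
4 tape sides opened.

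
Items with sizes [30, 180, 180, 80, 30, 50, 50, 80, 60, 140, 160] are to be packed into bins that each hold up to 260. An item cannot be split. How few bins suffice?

4

Total = 180 + 180 + 160 + 140 + 80 + 80 + 60 + 50 + 50 + 30 + 30 = 1040.
Lower bound: ⌈1040/260⌉ = 4 bins.
A packing using 4 bins:
  bin 1: 180 + 80 = 260
  bin 2: 180 + 80 = 260
  bin 3: 160 + 50 + 50 = 260
  bin 4: 140 + 60 + 30 + 30 = 260
This matches the lower bound, so 4 is optimal.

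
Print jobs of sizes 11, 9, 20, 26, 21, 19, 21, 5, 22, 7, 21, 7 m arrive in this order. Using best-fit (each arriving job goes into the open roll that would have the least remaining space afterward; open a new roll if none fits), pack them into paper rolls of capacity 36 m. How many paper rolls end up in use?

8

  11 → roll 1 (new)  [load 11/36]
  9 → roll 1  [load 20/36]
  20 → roll 2 (new)  [load 20/36]
  26 → roll 3 (new)  [load 26/36]
  21 → roll 4 (new)  [load 21/36]
  19 → roll 5 (new)  [load 19/36]
  21 → roll 6 (new)  [load 21/36]
  5 → roll 3  [load 31/36]
  22 → roll 7 (new)  [load 22/36]
  7 → roll 7  [load 29/36]
  21 → roll 8 (new)  [load 21/36]
  7 → roll 7  [load 36/36]
8 paper rolls opened.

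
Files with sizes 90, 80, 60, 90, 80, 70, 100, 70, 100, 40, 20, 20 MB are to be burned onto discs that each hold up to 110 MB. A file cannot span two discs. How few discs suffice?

Total = 100 + 100 + 90 + 90 + 80 + 80 + 70 + 70 + 60 + 40 + 20 + 20 = 820 MB.
Lower bound: ⌈820/110⌉ = 8 discs.
Also, 9 files each exceed 55 MB, and no two of those can share a disc, so at least 9 discs are needed.
A packing using 9 discs:
  disc 1: 100 = 100
  disc 2: 100 = 100
  disc 3: 90 + 20 = 110
  disc 4: 90 + 20 = 110
  disc 5: 80 = 80
  disc 6: 80 = 80
  disc 7: 70 + 40 = 110
  disc 8: 70 = 70
  disc 9: 60 = 60
This matches the lower bound, so 9 is optimal.

9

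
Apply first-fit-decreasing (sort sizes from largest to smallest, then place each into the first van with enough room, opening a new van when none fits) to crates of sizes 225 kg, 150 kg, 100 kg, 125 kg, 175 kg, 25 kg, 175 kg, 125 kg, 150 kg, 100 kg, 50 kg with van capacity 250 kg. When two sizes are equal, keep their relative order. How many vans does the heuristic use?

Sorted descending: 225, 175, 175, 150, 150, 125, 125, 100, 100, 50, 25.
  225 → van 1 (new)  [load 225/250]
  175 → van 2 (new)  [load 175/250]
  175 → van 3 (new)  [load 175/250]
  150 → van 4 (new)  [load 150/250]
  150 → van 5 (new)  [load 150/250]
  125 → van 6 (new)  [load 125/250]
  125 → van 6  [load 250/250]
  100 → van 4  [load 250/250]
  100 → van 5  [load 250/250]
  50 → van 2  [load 225/250]
  25 → van 1  [load 250/250]
6 vans opened.

6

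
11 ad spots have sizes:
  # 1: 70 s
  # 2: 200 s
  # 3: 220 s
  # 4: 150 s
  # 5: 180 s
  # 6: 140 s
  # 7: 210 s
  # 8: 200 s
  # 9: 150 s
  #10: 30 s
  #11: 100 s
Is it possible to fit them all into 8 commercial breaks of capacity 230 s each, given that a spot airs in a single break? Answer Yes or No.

No

Total = 1650 s; ⌈1650/230⌉ = 8.
The bound of 8 does not rule out 8, but exhaustive search shows no assignment into 8 commercial breaks of capacity 230 s exists — the minimum is 9.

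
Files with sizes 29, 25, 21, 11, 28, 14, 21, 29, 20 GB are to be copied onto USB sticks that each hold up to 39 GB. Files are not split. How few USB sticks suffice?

Total = 29 + 29 + 28 + 25 + 21 + 21 + 20 + 14 + 11 = 198 GB.
Lower bound: ⌈198/39⌉ = 6 USB sticks.
Also, 7 files each exceed 39/2 GB, and no two of those can share a USB stick, so at least 7 USB sticks are needed.
A packing using 7 USB sticks:
  USB stick 1: 29 = 29
  USB stick 2: 29 = 29
  USB stick 3: 28 + 11 = 39
  USB stick 4: 25 + 14 = 39
  USB stick 5: 21 = 21
  USB stick 6: 21 = 21
  USB stick 7: 20 = 20
This matches the lower bound, so 7 is optimal.

7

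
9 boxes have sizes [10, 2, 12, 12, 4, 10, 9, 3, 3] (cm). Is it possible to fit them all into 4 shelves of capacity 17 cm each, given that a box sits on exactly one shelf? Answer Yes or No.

Total = 65 cm; ⌈65/17⌉ = 4.
5 boxes each exceed half the capacity and cannot share a shelf, forcing at least 5 shelves.
At least 5 shelves are required, but only 4 are allowed.

No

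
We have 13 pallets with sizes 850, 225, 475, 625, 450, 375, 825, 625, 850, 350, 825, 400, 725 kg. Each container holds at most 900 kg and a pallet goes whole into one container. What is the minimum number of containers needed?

Total = 850 + 850 + 825 + 825 + 725 + 625 + 625 + 475 + 450 + 400 + 375 + 350 + 225 = 7600 kg.
Lower bound: ⌈7600/900⌉ = 9 containers.
A packing using 10 containers:
  container 1: 850 = 850
  container 2: 850 = 850
  container 3: 825 = 825
  container 4: 825 = 825
  container 5: 725 = 725
  container 6: 625 + 225 = 850
  container 7: 625 = 625
  container 8: 475 + 400 = 875
  container 9: 450 + 375 = 825
  container 10: 350 = 350
No arrangement into 9 containers stays within capacity, so 10 is optimal.

10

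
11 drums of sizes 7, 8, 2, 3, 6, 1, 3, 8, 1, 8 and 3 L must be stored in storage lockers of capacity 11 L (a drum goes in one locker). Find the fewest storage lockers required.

5

Total = 8 + 8 + 8 + 7 + 6 + 3 + 3 + 3 + 2 + 1 + 1 = 50 L.
Lower bound: ⌈50/11⌉ = 5 storage lockers.
A packing using 5 storage lockers:
  locker 1: 8 + 3 = 11
  locker 2: 8 + 3 = 11
  locker 3: 8 + 3 = 11
  locker 4: 7 + 2 + 1 + 1 = 11
  locker 5: 6 = 6
This matches the lower bound, so 5 is optimal.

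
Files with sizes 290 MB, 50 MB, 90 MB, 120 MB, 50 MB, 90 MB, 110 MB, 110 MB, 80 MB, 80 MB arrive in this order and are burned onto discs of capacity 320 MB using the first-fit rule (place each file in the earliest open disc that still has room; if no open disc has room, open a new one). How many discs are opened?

  290 → disc 1 (new)  [load 290/320]
  50 → disc 2 (new)  [load 50/320]
  90 → disc 2  [load 140/320]
  120 → disc 2  [load 260/320]
  50 → disc 2  [load 310/320]
  90 → disc 3 (new)  [load 90/320]
  110 → disc 3  [load 200/320]
  110 → disc 3  [load 310/320]
  80 → disc 4 (new)  [load 80/320]
  80 → disc 4  [load 160/320]
4 discs opened.

4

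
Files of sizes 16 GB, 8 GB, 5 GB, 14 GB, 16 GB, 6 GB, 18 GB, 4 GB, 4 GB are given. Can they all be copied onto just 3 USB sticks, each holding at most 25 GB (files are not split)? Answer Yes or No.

Total = 91 GB; ⌈91/25⌉ = 4.
At least 4 USB sticks are required, but only 3 are allowed.

No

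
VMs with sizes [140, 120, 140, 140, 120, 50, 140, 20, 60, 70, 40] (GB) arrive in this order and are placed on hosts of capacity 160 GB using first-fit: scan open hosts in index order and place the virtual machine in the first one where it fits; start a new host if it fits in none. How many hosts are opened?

8

  140 → host 1 (new)  [load 140/160]
  120 → host 2 (new)  [load 120/160]
  140 → host 3 (new)  [load 140/160]
  140 → host 4 (new)  [load 140/160]
  120 → host 5 (new)  [load 120/160]
  50 → host 6 (new)  [load 50/160]
  140 → host 7 (new)  [load 140/160]
  20 → host 1  [load 160/160]
  60 → host 6  [load 110/160]
  70 → host 8 (new)  [load 70/160]
  40 → host 2  [load 160/160]
8 hosts opened.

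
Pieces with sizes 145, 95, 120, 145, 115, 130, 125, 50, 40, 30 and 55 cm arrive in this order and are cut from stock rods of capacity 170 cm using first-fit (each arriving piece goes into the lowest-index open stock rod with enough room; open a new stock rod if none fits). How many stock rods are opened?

8

  145 → stock rod 1 (new)  [load 145/170]
  95 → stock rod 2 (new)  [load 95/170]
  120 → stock rod 3 (new)  [load 120/170]
  145 → stock rod 4 (new)  [load 145/170]
  115 → stock rod 5 (new)  [load 115/170]
  130 → stock rod 6 (new)  [load 130/170]
  125 → stock rod 7 (new)  [load 125/170]
  50 → stock rod 2  [load 145/170]
  40 → stock rod 3  [load 160/170]
  30 → stock rod 5  [load 145/170]
  55 → stock rod 8 (new)  [load 55/170]
8 stock rods opened.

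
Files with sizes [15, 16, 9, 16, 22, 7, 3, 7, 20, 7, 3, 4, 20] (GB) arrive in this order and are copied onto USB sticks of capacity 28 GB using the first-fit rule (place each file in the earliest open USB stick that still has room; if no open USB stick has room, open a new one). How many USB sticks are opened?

6

  15 → USB stick 1 (new)  [load 15/28]
  16 → USB stick 2 (new)  [load 16/28]
  9 → USB stick 1  [load 24/28]
  16 → USB stick 3 (new)  [load 16/28]
  22 → USB stick 4 (new)  [load 22/28]
  7 → USB stick 2  [load 23/28]
  3 → USB stick 1  [load 27/28]
  7 → USB stick 3  [load 23/28]
  20 → USB stick 5 (new)  [load 20/28]
  7 → USB stick 5  [load 27/28]
  3 → USB stick 2  [load 26/28]
  4 → USB stick 3  [load 27/28]
  20 → USB stick 6 (new)  [load 20/28]
6 USB sticks opened.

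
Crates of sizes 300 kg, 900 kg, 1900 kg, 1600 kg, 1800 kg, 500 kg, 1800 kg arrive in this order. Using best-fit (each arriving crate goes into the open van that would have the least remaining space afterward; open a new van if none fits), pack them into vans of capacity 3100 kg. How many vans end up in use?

  300 → van 1 (new)  [load 300/3100]
  900 → van 1  [load 1200/3100]
  1900 → van 1  [load 3100/3100]
  1600 → van 2 (new)  [load 1600/3100]
  1800 → van 3 (new)  [load 1800/3100]
  500 → van 3  [load 2300/3100]
  1800 → van 4 (new)  [load 1800/3100]
4 vans opened.

4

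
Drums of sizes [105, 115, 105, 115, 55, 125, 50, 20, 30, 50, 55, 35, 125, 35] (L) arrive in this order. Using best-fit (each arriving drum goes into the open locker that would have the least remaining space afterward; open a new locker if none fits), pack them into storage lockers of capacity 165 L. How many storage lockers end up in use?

  105 → locker 1 (new)  [load 105/165]
  115 → locker 2 (new)  [load 115/165]
  105 → locker 3 (new)  [load 105/165]
  115 → locker 4 (new)  [load 115/165]
  55 → locker 1  [load 160/165]
  125 → locker 5 (new)  [load 125/165]
  50 → locker 2  [load 165/165]
  20 → locker 5  [load 145/165]
  30 → locker 4  [load 145/165]
  50 → locker 3  [load 155/165]
  55 → locker 6 (new)  [load 55/165]
  35 → locker 6  [load 90/165]
  125 → locker 7 (new)  [load 125/165]
  35 → locker 7  [load 160/165]
7 storage lockers opened.

7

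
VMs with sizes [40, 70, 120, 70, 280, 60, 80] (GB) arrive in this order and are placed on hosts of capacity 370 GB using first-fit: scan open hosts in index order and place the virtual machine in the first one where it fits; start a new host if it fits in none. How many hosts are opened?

  40 → host 1 (new)  [load 40/370]
  70 → host 1  [load 110/370]
  120 → host 1  [load 230/370]
  70 → host 1  [load 300/370]
  280 → host 2 (new)  [load 280/370]
  60 → host 1  [load 360/370]
  80 → host 2  [load 360/370]
2 hosts opened.

2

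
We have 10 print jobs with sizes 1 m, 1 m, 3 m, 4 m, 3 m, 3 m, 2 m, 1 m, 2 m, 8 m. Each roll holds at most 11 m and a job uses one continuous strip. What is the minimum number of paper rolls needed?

Total = 8 + 4 + 3 + 3 + 3 + 2 + 2 + 1 + 1 + 1 = 28 m.
Lower bound: ⌈28/11⌉ = 3 paper rolls.
A packing using 3 paper rolls:
  roll 1: 8 + 3 = 11
  roll 2: 4 + 3 + 3 + 1 = 11
  roll 3: 2 + 2 + 1 + 1 = 6
This matches the lower bound, so 3 is optimal.

3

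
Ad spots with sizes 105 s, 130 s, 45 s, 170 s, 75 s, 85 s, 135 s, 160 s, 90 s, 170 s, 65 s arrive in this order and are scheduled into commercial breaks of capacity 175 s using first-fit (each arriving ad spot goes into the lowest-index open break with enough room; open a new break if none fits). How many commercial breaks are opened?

8

  105 → break 1 (new)  [load 105/175]
  130 → break 2 (new)  [load 130/175]
  45 → break 1  [load 150/175]
  170 → break 3 (new)  [load 170/175]
  75 → break 4 (new)  [load 75/175]
  85 → break 4  [load 160/175]
  135 → break 5 (new)  [load 135/175]
  160 → break 6 (new)  [load 160/175]
  90 → break 7 (new)  [load 90/175]
  170 → break 8 (new)  [load 170/175]
  65 → break 7  [load 155/175]
8 commercial breaks opened.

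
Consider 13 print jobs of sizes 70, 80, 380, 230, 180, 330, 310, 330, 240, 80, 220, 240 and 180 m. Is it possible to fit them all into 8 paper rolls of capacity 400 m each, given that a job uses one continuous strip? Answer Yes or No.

Total = 2870 m; ⌈2870/400⌉ = 8.
The bound of 8 does not rule out 8, but exhaustive search shows no assignment into 8 paper rolls of capacity 400 m exists — the minimum is 9.

No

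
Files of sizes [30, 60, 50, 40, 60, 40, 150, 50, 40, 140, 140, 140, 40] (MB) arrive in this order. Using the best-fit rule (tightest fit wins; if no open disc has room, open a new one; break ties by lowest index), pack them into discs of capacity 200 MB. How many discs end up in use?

6

  30 → disc 1 (new)  [load 30/200]
  60 → disc 1  [load 90/200]
  50 → disc 1  [load 140/200]
  40 → disc 1  [load 180/200]
  60 → disc 2 (new)  [load 60/200]
  40 → disc 2  [load 100/200]
  150 → disc 3 (new)  [load 150/200]
  50 → disc 3  [load 200/200]
  40 → disc 2  [load 140/200]
  140 → disc 4 (new)  [load 140/200]
  140 → disc 5 (new)  [load 140/200]
  140 → disc 6 (new)  [load 140/200]
  40 → disc 2  [load 180/200]
6 discs opened.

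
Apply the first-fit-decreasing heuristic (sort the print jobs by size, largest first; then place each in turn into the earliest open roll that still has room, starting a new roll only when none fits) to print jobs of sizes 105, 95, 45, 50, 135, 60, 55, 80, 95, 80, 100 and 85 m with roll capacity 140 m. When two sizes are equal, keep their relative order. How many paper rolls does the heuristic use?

8

Sorted descending: 135, 105, 100, 95, 95, 85, 80, 80, 60, 55, 50, 45.
  135 → roll 1 (new)  [load 135/140]
  105 → roll 2 (new)  [load 105/140]
  100 → roll 3 (new)  [load 100/140]
  95 → roll 4 (new)  [load 95/140]
  95 → roll 5 (new)  [load 95/140]
  85 → roll 6 (new)  [load 85/140]
  80 → roll 7 (new)  [load 80/140]
  80 → roll 8 (new)  [load 80/140]
  60 → roll 7  [load 140/140]
  55 → roll 6  [load 140/140]
  50 → roll 8  [load 130/140]
  45 → roll 4  [load 140/140]
8 paper rolls opened.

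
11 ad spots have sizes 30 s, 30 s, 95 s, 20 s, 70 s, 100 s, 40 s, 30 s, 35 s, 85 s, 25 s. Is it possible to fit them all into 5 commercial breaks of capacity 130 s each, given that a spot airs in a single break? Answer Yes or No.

A valid assignment using 5 commercial breaks:
  break 1: 100 + 30 = 130
  break 2: 95 + 35 = 130
  break 3: 85 + 40 = 125
  break 4: 70 + 30 + 30 = 130
  break 5: 25 + 20 = 45
Every load is within 130 s, so 5 commercial breaks suffice.

Yes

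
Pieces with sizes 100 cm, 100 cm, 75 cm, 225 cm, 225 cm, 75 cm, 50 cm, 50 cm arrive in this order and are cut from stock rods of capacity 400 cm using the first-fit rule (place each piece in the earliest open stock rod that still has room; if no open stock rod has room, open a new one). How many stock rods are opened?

  100 → stock rod 1 (new)  [load 100/400]
  100 → stock rod 1  [load 200/400]
  75 → stock rod 1  [load 275/400]
  225 → stock rod 2 (new)  [load 225/400]
  225 → stock rod 3 (new)  [load 225/400]
  75 → stock rod 1  [load 350/400]
  50 → stock rod 1  [load 400/400]
  50 → stock rod 2  [load 275/400]
3 stock rods opened.

3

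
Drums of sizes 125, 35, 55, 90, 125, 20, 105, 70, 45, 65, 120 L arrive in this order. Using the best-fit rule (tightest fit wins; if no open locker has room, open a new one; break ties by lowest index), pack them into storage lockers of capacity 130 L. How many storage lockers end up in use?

8

  125 → locker 1 (new)  [load 125/130]
  35 → locker 2 (new)  [load 35/130]
  55 → locker 2  [load 90/130]
  90 → locker 3 (new)  [load 90/130]
  125 → locker 4 (new)  [load 125/130]
  20 → locker 2  [load 110/130]
  105 → locker 5 (new)  [load 105/130]
  70 → locker 6 (new)  [load 70/130]
  45 → locker 6  [load 115/130]
  65 → locker 7 (new)  [load 65/130]
  120 → locker 8 (new)  [load 120/130]
8 storage lockers opened.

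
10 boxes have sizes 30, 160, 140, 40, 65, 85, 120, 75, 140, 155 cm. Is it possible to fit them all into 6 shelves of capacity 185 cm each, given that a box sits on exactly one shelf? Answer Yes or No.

A valid assignment using 6 shelves:
  shelf 1: 160 = 160
  shelf 2: 155 + 30 = 185
  shelf 3: 140 + 40 = 180
  shelf 4: 140 = 140
  shelf 5: 120 + 65 = 185
  shelf 6: 85 + 75 = 160
Every load is within 185 cm, so 6 shelves suffice.

Yes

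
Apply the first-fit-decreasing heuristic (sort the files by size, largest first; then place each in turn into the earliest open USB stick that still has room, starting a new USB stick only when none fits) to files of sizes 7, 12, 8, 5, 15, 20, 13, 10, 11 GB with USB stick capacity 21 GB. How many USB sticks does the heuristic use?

5

Sorted descending: 20, 15, 13, 12, 11, 10, 8, 7, 5.
  20 → USB stick 1 (new)  [load 20/21]
  15 → USB stick 2 (new)  [load 15/21]
  13 → USB stick 3 (new)  [load 13/21]
  12 → USB stick 4 (new)  [load 12/21]
  11 → USB stick 5 (new)  [load 11/21]
  10 → USB stick 5  [load 21/21]
  8 → USB stick 3  [load 21/21]
  7 → USB stick 4  [load 19/21]
  5 → USB stick 2  [load 20/21]
5 USB sticks opened.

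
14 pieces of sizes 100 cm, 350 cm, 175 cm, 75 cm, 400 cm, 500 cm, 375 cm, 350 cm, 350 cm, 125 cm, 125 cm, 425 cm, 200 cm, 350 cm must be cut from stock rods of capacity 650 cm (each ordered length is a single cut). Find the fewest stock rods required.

8

Total = 500 + 425 + 400 + 375 + 350 + 350 + 350 + 350 + 200 + 175 + 125 + 125 + 100 + 75 = 3900 cm.
Lower bound: ⌈3900/650⌉ = 6 stock rods.
Also, 8 pieces each exceed 325 cm, and no two of those can share a stock rod, so at least 8 stock rods are needed.
A packing using 8 stock rods:
  stock rod 1: 500 + 125 = 625
  stock rod 2: 425 + 200 = 625
  stock rod 3: 400 + 175 + 75 = 650
  stock rod 4: 375 + 125 + 100 = 600
  stock rod 5: 350 = 350
  stock rod 6: 350 = 350
  stock rod 7: 350 = 350
  stock rod 8: 350 = 350
This matches the lower bound, so 8 is optimal.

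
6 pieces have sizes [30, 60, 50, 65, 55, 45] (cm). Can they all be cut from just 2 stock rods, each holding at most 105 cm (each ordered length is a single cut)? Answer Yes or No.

Total = 305 cm; ⌈305/105⌉ = 3.
At least 3 stock rods are required, but only 2 are allowed.

No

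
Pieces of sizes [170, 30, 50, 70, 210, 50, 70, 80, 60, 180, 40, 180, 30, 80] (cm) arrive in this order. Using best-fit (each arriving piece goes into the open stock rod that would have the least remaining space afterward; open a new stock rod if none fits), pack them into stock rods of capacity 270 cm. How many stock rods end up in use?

  170 → stock rod 1 (new)  [load 170/270]
  30 → stock rod 1  [load 200/270]
  50 → stock rod 1  [load 250/270]
  70 → stock rod 2 (new)  [load 70/270]
  210 → stock rod 3 (new)  [load 210/270]
  50 → stock rod 3  [load 260/270]
  70 → stock rod 2  [load 140/270]
  80 → stock rod 2  [load 220/270]
  60 → stock rod 4 (new)  [load 60/270]
  180 → stock rod 4  [load 240/270]
  40 → stock rod 2  [load 260/270]
  180 → stock rod 5 (new)  [load 180/270]
  30 → stock rod 4  [load 270/270]
  80 → stock rod 5  [load 260/270]
5 stock rods opened.

5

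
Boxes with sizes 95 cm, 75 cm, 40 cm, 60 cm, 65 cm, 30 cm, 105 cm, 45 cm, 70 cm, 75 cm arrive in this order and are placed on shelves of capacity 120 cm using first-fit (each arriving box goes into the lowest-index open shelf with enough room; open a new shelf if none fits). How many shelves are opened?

  95 → shelf 1 (new)  [load 95/120]
  75 → shelf 2 (new)  [load 75/120]
  40 → shelf 2  [load 115/120]
  60 → shelf 3 (new)  [load 60/120]
  65 → shelf 4 (new)  [load 65/120]
  30 → shelf 3  [load 90/120]
  105 → shelf 5 (new)  [load 105/120]
  45 → shelf 4  [load 110/120]
  70 → shelf 6 (new)  [load 70/120]
  75 → shelf 7 (new)  [load 75/120]
7 shelves opened.

7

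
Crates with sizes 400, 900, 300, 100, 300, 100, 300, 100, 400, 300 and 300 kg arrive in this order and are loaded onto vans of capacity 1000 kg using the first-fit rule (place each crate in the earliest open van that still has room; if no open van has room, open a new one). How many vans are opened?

  400 → van 1 (new)  [load 400/1000]
  900 → van 2 (new)  [load 900/1000]
  300 → van 1  [load 700/1000]
  100 → van 1  [load 800/1000]
  300 → van 3 (new)  [load 300/1000]
  100 → van 1  [load 900/1000]
  300 → van 3  [load 600/1000]
  100 → van 1  [load 1000/1000]
  400 → van 3  [load 1000/1000]
  300 → van 4 (new)  [load 300/1000]
  300 → van 4  [load 600/1000]
4 vans opened.

4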